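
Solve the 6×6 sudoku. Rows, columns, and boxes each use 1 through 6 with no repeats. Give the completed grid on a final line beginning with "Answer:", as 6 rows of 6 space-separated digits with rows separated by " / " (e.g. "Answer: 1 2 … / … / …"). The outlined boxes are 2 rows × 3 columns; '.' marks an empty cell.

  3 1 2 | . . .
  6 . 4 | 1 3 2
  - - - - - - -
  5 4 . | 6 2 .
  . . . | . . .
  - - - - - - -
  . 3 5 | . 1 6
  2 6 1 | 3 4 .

Step 1. [r4c5∈{5}] only 5 remains possible at r4c5. So r4c5=5.
Step 2. [r1c4∈{4,5}] across col 4, 5 lands solely at r1c4 ⇒ r1c4=5.
Step 3. [r3c3∈{3}] r3c3 is down to just 3, so r3c3=3.
Step 4. [r4c6∈{1,3,4}] 3 has one home in row 4: r4c6, so r4c6=3.
Step 5. [r4c2∈{2}] nothing but 2 survives at r4c2 ⇒ r4c2=2.
Step 6. [r4c1∈{1}] nothing but 1 survives at r4c1, so r4c1=1.
Step 7. [r2c2∈{5}] only 5 remains possible at r2c2 ⇒ r2c2=5.
Step 8. [r6c6∈{5}] only 5 remains possible at r6c6, so r6c6=5.
Step 9. [r1c5∈{6}] r1c5's peers cover all but 6, so r1c5=6.
Step 10. [r4c4∈{4}] nothing but 4 survives at r4c4. So r4c4=4.
Step 11. [r3c6∈{1}] nothing but 1 survives at r3c6. So r3c6=1.
Step 12. [r5c1∈{4}] only 4 remains possible at r5c1 ⇒ r5c1=4.
Step 13. [r4c3∈{6}] nothing but 6 survives at r4c3. So r4c3=6.
Step 14. [r5c4∈{2}] nothing but 2 survives at r5c4 ⇒ r5c4=2.
Step 15. [r1c6∈{4}] r1c6 has the single candidate 4. So r1c6=4.

Answer: 3 1 2 5 6 4 / 6 5 4 1 3 2 / 5 4 3 6 2 1 / 1 2 6 4 5 3 / 4 3 5 2 1 6 / 2 6 1 3 4 5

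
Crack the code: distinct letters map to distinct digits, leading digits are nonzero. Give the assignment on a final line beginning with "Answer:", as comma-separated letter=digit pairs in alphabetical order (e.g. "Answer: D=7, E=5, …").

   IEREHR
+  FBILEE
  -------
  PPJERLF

Step 1. [col 1: R + E ≡ F (mod 10)] no forcing yet in column 1 (carry-in 0); E=5 is free and consistent — try it. So E=5.
Step 2. [col 1: R + E ≡ F (mod 10)] column 1 (R + E ≡ F (mod 10), carry-in 0) doesn't pin F yet; pick F=3 and continue ⇒ F=3.
Step 3. [P] P is the leading digit of a 7-digit sum of two 6-digit numbers; the final carry is exactly 1. So P=1.
Step 4. [col 1: R + E ≡ F (mod 10)] column 1: given E=5, F=3, carry-in 0, and digits 1,3,5 already taken and all letters distinct, R+E≡F (mod 10) forces R=8. So R=8.
Step 5. [col 2: H + E ≡ L (mod 10)] L=2 is one option consistent with column 2 (H + E ≡ L (mod 10), carry-in 1) — take it ⇒ L=2.
Step 6. [col 2: H + E ≡ L (mod 10)] from column 2 (E=5, L=2, carry-in 1, digits 1,2,3,5,8 already taken and all letters distinct): H must equal 6, so H=6.
Step 7. [col 4: R + I ≡ E (mod 10)] column 4 reads R+I+carry(0)=E with R=8, E=5; with digits 1,2,3,5,6,8 already taken and all letters distinct, the only value for I is 7 ⇒ I=7.
Step 8. [col 5: E + B ≡ J (mod 10)] from column 5 (E=5, carry-in 1, digits 1,2,3,5,6,7,8 already taken and all letters distinct): J must equal 0 ⇒ J=0.
Step 9. [col 5: E + B ≡ J (mod 10)] column 5: given E=5, J=0, carry-in 1, and digits 0,1,2,3,5,6,7,8 already taken and all letters distinct, E+B≡J (mod 10) forces B=4 ⇒ B=4.

Answer: B=4, E=5, F=3, H=6, I=7, J=0, L=2, P=1, R=8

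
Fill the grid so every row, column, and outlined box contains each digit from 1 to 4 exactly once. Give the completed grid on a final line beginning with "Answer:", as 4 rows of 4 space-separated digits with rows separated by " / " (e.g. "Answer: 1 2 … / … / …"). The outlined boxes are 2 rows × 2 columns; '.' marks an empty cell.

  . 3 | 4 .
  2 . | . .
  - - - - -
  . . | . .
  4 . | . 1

Step 1. [r4c3∈{2,3}] in row 4, 3 fits only at r4c3. So r4c3=3.
Step 2. [r3c3∈{2}] r3c3 has the single candidate 2, so r3c3=2.
Step 3. [r3c2∈{1}] nothing but 1 survives at r3c2, so r3c2=1.
Step 4. [r2c4∈{3}] r2c4 has the single candidate 3. So r2c4=3.
Step 5. [r3c4∈{4}] r3c4 has the single candidate 4 ⇒ r3c4=4.
Step 6. [r3c1∈{3}] r3c1's peers cover all but 3. So r3c1=3.
Step 7. [r1c1∈{1}] r1c1's peers cover all but 1. So r1c1=1.
Step 8. [r4c2∈{2}] r4c2 is down to just 2 ⇒ r4c2=2.
Step 9. [r2c2∈{4}] r2c2 is down to just 4, so r2c2=4.
Step 10. [r1c4∈{2}] r1c4 has the single candidate 2 ⇒ r1c4=2.
Step 11. [r2c3∈{1}] r2c3's peers cover all but 1 ⇒ r2c3=1.

Answer: 1 3 4 2 / 2 4 1 3 / 3 1 2 4 / 4 2 3 1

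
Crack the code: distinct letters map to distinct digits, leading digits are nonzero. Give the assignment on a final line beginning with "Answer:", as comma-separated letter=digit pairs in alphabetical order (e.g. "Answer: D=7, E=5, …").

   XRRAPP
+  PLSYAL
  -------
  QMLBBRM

Step 1. [col 1: P + L ≡ M (mod 10)] no forcing yet in column 1 (carry-in 0); P=6 is free and consistent — try it ⇒ P=6.
Step 2. [col 1: P + L ≡ M (mod 10)] several values work for M in column 1 (P + L ≡ M (mod 10), carry-in 0); try M=0, so M=0.
Step 3. [col 1: P + L ≡ M (mod 10)] column 1 reads P+L+carry(0)=M with P=6, M=0; with digits 0,6 already taken and all letters distinct, the only value for L is 4, so L=4.
Step 4. [Q] Q is the leading digit of a 7-digit sum of two 6-digit numbers; the final carry is exactly 1. So Q=1.
Step 5. [col 2: P + A ≡ R (mod 10)] column 2 (P + A ≡ R (mod 10), carry-in 1) doesn't pin R yet; pick R=9 and continue, so R=9.
Step 6. [col 2: P + A ≡ R (mod 10)] column 2: given P=6, R=9, carry-in 1, and digits 0,1,4,6,9 already taken and all letters distinct, P+A≡R (mod 10) forces A=2. So A=2.
Step 7. [col 3: A + Y ≡ B (mod 10)] several values work for Y in column 3 (A + Y ≡ B (mod 10), carry-in 0); try Y=5. So Y=5.
Step 8. [col 3: A + Y ≡ B (mod 10)] column 3 reads A+Y+carry(0)=B with A=2, Y=5; with digits 0,1,2,4,5,6,9 already taken and all letters distinct, the only value for B is 7 ⇒ B=7.
Step 9. [col 4: R + S ≡ B (mod 10)] column 4: given R=9, B=7, carry-in 0, and digits 0,1,2,4,5,6,7,9 already taken and all letters distinct, R+S≡B (mod 10) forces S=8, so S=8.
Step 10. [col 6: X + P ≡ M (mod 10)] from column 6 (P=6, M=0, carry-in 1, digits 0,1,2,4,5,6,7,8,9 already taken and all letters distinct): X must equal 3. So X=3.

Answer: A=2, B=7, L=4, M=0, P=6, Q=1, R=9, S=8, X=3, Y=5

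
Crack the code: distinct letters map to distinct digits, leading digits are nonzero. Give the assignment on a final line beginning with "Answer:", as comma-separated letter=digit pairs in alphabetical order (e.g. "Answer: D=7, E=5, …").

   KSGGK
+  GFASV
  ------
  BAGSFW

Step 1. [B] adding two 5-digit numbers gives at most 5+1 digits, and here it does — B is that final carry and must be 1 ⇒ B=1.
Step 2. [col 1: K + V ≡ W (mod 10)] column 1 (K + V ≡ W (mod 10), carry-in 0) doesn't pin K yet; pick K=7 and continue. So K=7.
Step 3. [col 1: K + V ≡ W (mod 10)] column 1 (K + V ≡ W (mod 10), carry-in 0) doesn't pin W yet; pick W=6 and continue ⇒ W=6.
Step 4. [col 1: K + V ≡ W (mod 10)] column 1 reads K+V+carry(0)=W with K=7, W=6; with digits 1,6,7 already taken and all letters distinct, the only value for V is 9 ⇒ V=9.
Step 5. [col 2: G + S ≡ F (mod 10)] G=8 is one option consistent with column 2 (G + S ≡ F (mod 10), carry-in 1) — take it ⇒ G=8.
Step 6. [col 2: G + S ≡ F (mod 10)] no forcing yet in column 2 (carry-in 1); F=3 is free and consistent — try it, so F=3.
Step 7. [col 2: G + S ≡ F (mod 10)] column 2 reads G+S+carry(1)=F with G=8, F=3; with digits 1,3,6,7,8,9 already taken and all letters distinct, the only value for S is 4. So S=4.
Step 8. [col 3: G + A ≡ S (mod 10)] from column 3 (G=8, S=4, carry-in 1, digits 1,3,4,6,7,8,9 already taken and all letters distinct): A must equal 5, so A=5.

Answer: A=5, B=1, F=3, G=8, K=7, S=4, V=9, W=6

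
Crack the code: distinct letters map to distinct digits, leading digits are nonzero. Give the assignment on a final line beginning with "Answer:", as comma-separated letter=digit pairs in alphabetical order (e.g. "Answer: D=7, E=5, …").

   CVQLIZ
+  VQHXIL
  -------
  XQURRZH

Step 1. [X] X is the leading digit of a 7-digit sum of two 6-digit numbers; the final carry is exactly 1. So X=1.
Step 2. [col 1: Z + L ≡ H (mod 10)] L=6 is one option consistent with column 1 (Z + L ≡ H (mod 10), carry-in 0) — take it ⇒ L=6.
Step 3. [col 1: Z + L ≡ H (mod 10)] column 1 (Z + L ≡ H (mod 10), carry-in 0) doesn't pin Z yet; pick Z=9 and continue. So Z=9.
Step 4. [col 1: Z + L ≡ H (mod 10)] from column 1 (Z=9, L=6, carry-in 0, digits 1,6,9 already taken and all letters distinct): H must equal 5, so H=5.
Step 5. [col 2: I + I ≡ Z (mod 10)] column 2: given Z=9, carry-in 1, and digits 1,5,6,9 already taken and all letters distinct, I+I≡Z (mod 10) forces I=4, so I=4.
Step 6. [col 3: L + X ≡ R (mod 10)] column 3 reads L+X+carry(0)=R with L=6, X=1; with digits 1,4,5,6,9 already taken and all letters distinct, the only value for R is 7 ⇒ R=7.
Step 7. [col 4: Q + H ≡ R (mod 10)] from column 4 (H=5, R=7, carry-in 0, digits 1,4,5,6,7,9 already taken and all letters distinct): Q must equal 2 ⇒ Q=2.
Step 8. [col 5: V + Q ≡ U (mod 10)] column 5: given Q=2, carry-in 0, and digits 1,2,4,5,6,7,9 already taken and all letters distinct, V+Q≡U (mod 10) forces U=0. So U=0.
Step 9. [col 5: V + Q ≡ U (mod 10)] column 5: given Q=2, U=0, carry-in 0, and digits 0,1,2,4,5,6,7,9 already taken and all letters distinct, V+Q≡U (mod 10) forces V=8, so V=8.
Step 10. [col 6: C + V ≡ Q (mod 10)] column 6 reads C+V+carry(1)=Q with V=8, Q=2; with digits 0,1,2,4,5,6,7,8,9 already taken and all letters distinct, the only value for C is 3. So C=3.

Answer: C=3, H=5, I=4, L=6, Q=2, R=7, U=0, V=8, X=1, Z=9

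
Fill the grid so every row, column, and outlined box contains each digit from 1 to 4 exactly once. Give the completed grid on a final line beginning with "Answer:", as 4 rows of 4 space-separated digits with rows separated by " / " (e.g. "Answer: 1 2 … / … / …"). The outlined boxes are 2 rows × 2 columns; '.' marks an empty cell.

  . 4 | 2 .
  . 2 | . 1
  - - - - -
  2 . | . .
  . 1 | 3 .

Step 1. [r3c4∈{4}] r3c4 has the single candidate 4. So r3c4=4.
Step 2. [r1c4∈{3}] r1c4's peers cover all but 3. So r1c4=3.
Step 3. [r3c3∈{1}] r3c3 has the single candidate 1. So r3c3=1.
Step 4. [r2c3∈{4}] only 4 remains possible at r2c3 ⇒ r2c3=4.
Step 5. [r2c1∈{3}] nothing but 3 survives at r2c1 ⇒ r2c1=3.
Step 6. [r4c4∈{2}] nothing but 2 survives at r4c4 ⇒ r4c4=2.
Step 7. [r1c1∈{1}] r1c1's peers cover all but 1, so r1c1=1.
Step 8. [r4c1∈{4}] r4c1 has the single candidate 4, so r4c1=4.
Step 9. [r3c2∈{3}] nothing but 3 survives at r3c2, so r3c2=3.

Answer: 1 4 2 3 / 3 2 4 1 / 2 3 1 4 / 4 1 3 2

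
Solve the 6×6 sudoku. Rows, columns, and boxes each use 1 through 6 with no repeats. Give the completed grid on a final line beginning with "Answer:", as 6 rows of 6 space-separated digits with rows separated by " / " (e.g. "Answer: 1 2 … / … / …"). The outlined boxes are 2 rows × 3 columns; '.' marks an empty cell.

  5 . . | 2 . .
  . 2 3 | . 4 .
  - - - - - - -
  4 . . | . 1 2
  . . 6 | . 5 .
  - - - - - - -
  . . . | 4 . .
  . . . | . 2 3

Step 1. [r5c5∈{6}] only 6 remains possible at r5c5. So r5c5=6.
Step 2. [r5c3∈{1,2,5}] col 3 places 2 nowhere but r5c3, so r5c3=2.
Step 3. [r4c4∈{3}] r4c4 has the single candidate 3, so r4c4=3.
Step 4. [r4c2∈{1}] r4c2 has the single candidate 1. So r4c2=1.
Step 5. [r3c2∈{3,5}] r3c2 is the only open cell in row 3 admitting 3. So r3c2=3.
Step 6. [r5c2∈{5}] r5c2 has the single candidate 5, so r5c2=5.
Step 7. [r5c6∈{1}] r5c6's peers cover all but 1. So r5c6=1.
Step 8. [r1c3∈{1,4}] r1c3 is the only open cell in row 1 admitting 1 ⇒ r1c3=1.
Step 9. [r2c1∈{6}] only 6 remains possible at r2c1, so r2c1=6.
Step 10. [r6c2∈{4,6}] 6 has one home in row 6: r6c2 ⇒ r6c2=6.
Step 11. [r2c6∈{5}] only 5 remains possible at r2c6. So r2c6=5.
Step 12. [r3c3∈{5}] r3c3 is down to just 5, so r3c3=5.
Step 13. [r1c5∈{3}] r1c5 is down to just 3, so r1c5=3.
Step 14. [r2c4∈{1}] r2c4's peers cover all but 1, so r2c4=1.
Step 15. [r1c6∈{6}] nothing but 6 survives at r1c6, so r1c6=6.
Step 16. [r6c3∈{4}] r6c3 is down to just 4 ⇒ r6c3=4.
Step 17. [r3c4∈{6}] r3c4 has the single candidate 6, so r3c4=6.
Step 18. [r1c2∈{4}] nothing but 4 survives at r1c2 ⇒ r1c2=4.
Step 19. [r4c6∈{4}] only 4 remains possible at r4c6 ⇒ r4c6=4.
Step 20. [r6c4∈{5}] nothing but 5 survives at r6c4. So r6c4=5.
Step 21. [r4c1∈{2}] only 2 remains possible at r4c1, so r4c1=2.
Step 22. [r5c1∈{3}] r5c1 is down to just 3, so r5c1=3.
Step 23. [r6c1∈{1}] r6c1 is down to just 1, so r6c1=1.

Answer: 5 4 1 2 3 6 / 6 2 3 1 4 5 / 4 3 5 6 1 2 / 2 1 6 3 5 4 / 3 5 2 4 6 1 / 1 6 4 5 2 3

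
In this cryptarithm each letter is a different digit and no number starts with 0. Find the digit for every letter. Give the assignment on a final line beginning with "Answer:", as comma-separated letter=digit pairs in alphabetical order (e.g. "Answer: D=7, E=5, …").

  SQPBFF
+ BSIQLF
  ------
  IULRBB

Step 1. [col 1: F + F ≡ B (mod 10)] several values work for F in column 1 (F + F ≡ B (mod 10), carry-in 0); try F=7. So F=7.
Step 2. [col 1: F + F ≡ B (mod 10)] column 1 reads F+F+carry(0)=B with F=7; with digits 7 already taken and all letters distinct, the only value for B is 4. So B=4.
Step 3. [col 2: F + L ≡ B (mod 10)] in column 2 we have F+L≡B with carry-in 1; given F=7, B=4 and digits 4,7 already taken and all letters distinct, that pins L to 6, so L=6.
Step 4. [col 3: B + Q ≡ R (mod 10)] several values work for R in column 3 (B + Q ≡ R (mod 10), carry-in 1); try R=3 ⇒ R=3.
Step 5. [col 3: B + Q ≡ R (mod 10)] in column 3 we have B+Q≡R with carry-in 1; given B=4, R=3 and digits 3,4,6,7 already taken and all letters distinct, that pins Q to 8, so Q=8.
Step 6. [col 4: P + I ≡ L (mod 10)] I=5 is one option consistent with column 4 (P + I ≡ L (mod 10), carry-in 1) — take it. So I=5.
Step 7. [col 4: P + I ≡ L (mod 10)] in column 4 we have P+I≡L with carry-in 1; given I=5, L=6 and digits 3,4,5,6,7,8 already taken and all letters distinct, that pins P to 0, so P=0.
Step 8. [col 5: Q + S ≡ U (mod 10)] in column 5 we have Q+S≡U with carry-in 0; given Q=8 and digits 0,3,4,5,6,7,8 already taken and all letters distinct, that pins U to 9 ⇒ U=9.
Step 9. [col 5: Q + S ≡ U (mod 10)] from column 5 (Q=8, U=9, carry-in 0, digits 0,3,4,5,6,7,8,9 already taken and all letters distinct): S must equal 1 ⇒ S=1.

Answer: B=4, F=7, I=5, L=6, P=0, Q=8, R=3, S=1, U=9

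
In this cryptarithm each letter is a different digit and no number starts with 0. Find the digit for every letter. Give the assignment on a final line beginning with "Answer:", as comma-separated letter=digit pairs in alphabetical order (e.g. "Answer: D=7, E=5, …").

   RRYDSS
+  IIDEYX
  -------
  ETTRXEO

Step 1. [col 1: S + X ≡ O (mod 10)] several values work for X in column 1 (S + X ≡ O (mod 10), carry-in 0); try X=6, so X=6.
Step 2. [col 1: S + X ≡ O (mod 10)] no forcing yet in column 1 (carry-in 0); O=9 is free and consistent — try it ⇒ O=9.
Step 3. [col 1: S + X ≡ O (mod 10)] in column 1 we have S+X≡O with carry-in 0; given X=6, O=9 and digits 6,9 already taken and all letters distinct, that pins S to 3 ⇒ S=3.
Step 4. [col 2: S + Y ≡ E (mod 10)] no forcing yet in column 2 (carry-in 0); Y=8 is free and consistent — try it ⇒ Y=8.
Step 5. [col 2: S + Y ≡ E (mod 10)] column 2: given S=3, Y=8, carry-in 0, and digits 3,6,8,9 already taken and all letters distinct, S+Y≡E (mod 10) forces E=1 ⇒ E=1.
Step 6. [col 3: D + E ≡ X (mod 10)] in column 3 we have D+E≡X with carry-in 1; given E=1, X=6 and digits 1,3,6,8,9 already taken and all letters distinct, that pins D to 4. So D=4.
Step 7. [col 4: Y + D ≡ R (mod 10)] column 4: given Y=8, D=4, carry-in 0, and digits 1,3,4,6,8,9 already taken and all letters distinct, Y+D≡R (mod 10) forces R=2 ⇒ R=2.
Step 8. [col 5: R + I ≡ T (mod 10)] column 5 reads R+I+carry(1)=T with R=2; with digits 1,2,3,4,6,8,9 already taken and all letters distinct, the only value for T is 0 ⇒ T=0.
Step 9. [col 5: R + I ≡ T (mod 10)] from column 5 (R=2, T=0, carry-in 1, digits 0,1,2,3,4,6,8,9 already taken and all letters distinct): I must equal 7, so I=7.

Answer: D=4, E=1, I=7, O=9, R=2, S=3, T=0, X=6, Y=8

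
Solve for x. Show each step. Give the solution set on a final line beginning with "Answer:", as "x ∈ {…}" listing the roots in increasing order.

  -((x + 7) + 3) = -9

Step 1. [-((x + 7) + 3) = -9] flip signs both sides ⇒ neg: (x + 7) + 3 = 9.
Step 2. [(x + 7) + 3 = 9] +3 is outermost — subtract 3 both sides, so sub: x + 7 = 6.
Step 3. [x + 7 = 6] peel the +7: subtract 7 from each side ⇒ sub: x = -1.

Answer: x ∈ {-1}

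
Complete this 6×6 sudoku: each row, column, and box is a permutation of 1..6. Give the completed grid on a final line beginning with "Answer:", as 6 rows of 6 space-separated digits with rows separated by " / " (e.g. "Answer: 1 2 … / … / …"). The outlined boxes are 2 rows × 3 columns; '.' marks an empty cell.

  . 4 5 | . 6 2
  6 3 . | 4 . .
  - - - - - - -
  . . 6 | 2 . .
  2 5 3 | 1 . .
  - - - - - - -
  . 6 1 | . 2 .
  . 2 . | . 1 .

Step 1. [r3c1∈{1,4}] 4 has one home in box 3: r3c1, so r3c1=4.
Step 2. [r5c6∈{3,4,5}] in row 5, 4 fits only at r5c6. So r5c6=4.
Step 3. [r6c4∈{3,5,6}] across col 4, 6 lands solely at r6c4. So r6c4=6.
Step 4. [r5c4∈{3,5}] in col 4, 5 fits only at r5c4. So r5c4=5.
Step 5. [r3c5∈{3,5}] 3 has one home in col 5: r3c5, so r3c5=3.
Step 6. [r2c5∈{5}] nothing but 5 survives at r2c5. So r2c5=5.
Step 7. [r6c1∈{3,5}] row 6 places 5 nowhere but r6c1, so r6c1=5.
Step 8. [r4c5∈{4}] only 4 remains possible at r4c5, so r4c5=4.
Step 9. [r6c3∈{4}] only 4 remains possible at r6c3. So r6c3=4.
Step 10. [r3c2∈{1}] r3c2 is down to just 1. So r3c2=1.
Step 11. [r3c6∈{5}] r3c6 is down to just 5, so r3c6=5.
Step 12. [r1c4∈{3}] r1c4's peers cover all but 3. So r1c4=3.
Step 13. [r4c6∈{6}] r4c6 is down to just 6. So r4c6=6.
Step 14. [r2c3∈{2}] nothing but 2 survives at r2c3. So r2c3=2.
Step 15. [r1c1∈{1}] r1c1's peers cover all but 1, so r1c1=1.
Step 16. [r6c6∈{3}] r6c6 has the single candidate 3. So r6c6=3.
Step 17. [r5c1∈{3}] nothing but 3 survives at r5c1 ⇒ r5c1=3.
Step 18. [r2c6∈{1}] only 1 remains possible at r2c6. So r2c6=1.

Answer: 1 4 5 3 6 2 / 6 3 2 4 5 1 / 4 1 6 2 3 5 / 2 5 3 1 4 6 / 3 6 1 5 2 4 / 5 2 4 6 1 3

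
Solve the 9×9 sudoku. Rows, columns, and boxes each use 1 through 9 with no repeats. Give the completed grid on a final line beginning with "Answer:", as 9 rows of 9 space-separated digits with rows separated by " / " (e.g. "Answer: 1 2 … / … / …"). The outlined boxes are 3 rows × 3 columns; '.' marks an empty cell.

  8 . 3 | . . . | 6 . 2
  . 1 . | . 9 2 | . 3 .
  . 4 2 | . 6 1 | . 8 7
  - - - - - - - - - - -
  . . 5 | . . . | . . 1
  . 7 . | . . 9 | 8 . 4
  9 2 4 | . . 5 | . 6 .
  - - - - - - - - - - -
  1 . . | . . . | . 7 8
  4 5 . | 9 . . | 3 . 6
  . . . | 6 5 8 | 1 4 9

Step 1. [r4c6∈{3,4,6,7}] col 6 places 6 nowhere but r4c6, so r4c6=6.
Step 2. [r2c9∈{5}] nothing but 5 survives at r2c9. So r2c9=5.
Step 3. [r4c1∈{3}] only 3 remains possible at r4c1 ⇒ r4c1=3.
Step 4. [r2c4∈{4,7,8}] across row 2, 8 lands solely at r2c4. So r2c4=8.
Step 5. [r8c5∈{1,2,7}] across row 8, 1 lands solely at r8c5, so r8c5=1.
Step 6. [r3c4∈{3,5}] in row 3, 3 fits only at r3c4 ⇒ r3c4=3.
Step 7. [r7c2∈{3,6,9}] across col 2, 6 lands solely at r7c2 ⇒ r7c2=6.
Step 8. [r6c7∈{7}] only 7 remains possible at r6c7, so r6c7=7.
Step 9. [r9c3∈{7}] nothing but 7 survives at r9c3 ⇒ r9c3=7.
Step 10. [r8c8∈{2}] r8c8 has the single candidate 2, so r8c8=2.
Step 11. [r5c5∈{2,3}] 3 has one home in row 5: r5c5, so r5c5=3.
Step 12. [r5c4∈{1,2}] row 5 places 2 nowhere but r5c4 ⇒ r5c4=2.
Step 13. [r7c4∈{4}] r7c4 has the single candidate 4. So r7c4=4.
Step 14. [r4c5∈{4,7,8}] 4 has one home in row 4: r4c5. So r4c5=4.
Step 15. [r1c5∈{7}] r1c5's peers cover all but 7, so r1c5=7.
Step 16. [r3c7∈{9}] r3c7 is down to just 9, so r3c7=9.
Step 17. [r2c3∈{6}] r2c3's peers cover all but 6, so r2c3=6.
Step 18. [r9c2∈{3}] nothing but 3 survives at r9c2. So r9c2=3.
Step 19. [r2c7∈{4}] r2c7 has the single candidate 4, so r2c7=4.
Step 20. [r4c4∈{7}] nothing but 7 survives at r4c4. So r4c4=7.
Step 21. [r6c5∈{8}] only 8 remains possible at r6c5. So r6c5=8.
Step 22. [r4c2∈{8}] r4c2's peers cover all but 8, so r4c2=8.
Step 23. [r8c3∈{8}] r8c3's peers cover all but 8, so r8c3=8.
Step 24. [r1c6∈{4}] r1c6 has the single candidate 4. So r1c6=4.
Step 25. [r7c5∈{2}] nothing but 2 survives at r7c5. So r7c5=2.
Step 26. [r6c9∈{3}] nothing but 3 survives at r6c9, so r6c9=3.
Step 27. [r9c1∈{2}] r9c1's peers cover all but 2, so r9c1=2.
Step 28. [r5c1∈{6}] only 6 remains possible at r5c1. So r5c1=6.
Step 29. [r1c2∈{9}] r1c2 is down to just 9. So r1c2=9.
Step 30. [r4c8∈{9}] r4c8 is down to just 9. So r4c8=9.
Step 31. [r3c1∈{5}] r3c1 has the single candidate 5, so r3c1=5.
Step 32. [r6c4∈{1}] nothing but 1 survives at r6c4 ⇒ r6c4=1.
Step 33. [r1c8∈{1}] r1c8 has the single candidate 1 ⇒ r1c8=1.
Step 34. [r5c8∈{5}] nothing but 5 survives at r5c8 ⇒ r5c8=5.
Step 35. [r1c4∈{5}] r1c4 is down to just 5. So r1c4=5.
Step 36. [r7c3∈{9}] r7c3 has the single candidate 9 ⇒ r7c3=9.
Step 37. [r5c3∈{1}] r5c3 is down to just 1, so r5c3=1.
Step 38. [r8c6∈{7}] r8c6 is down to just 7, so r8c6=7.
Step 39. [r2c1∈{7}] r2c1 has the single candidate 7. So r2c1=7.
Step 40. [r7c7∈{5}] nothing but 5 survives at r7c7, so r7c7=5.
Step 41. [r4c7∈{2}] r4c7 has the single candidate 2. So r4c7=2.
Step 42. [r7c6∈{3}] r7c6 is down to just 3. So r7c6=3.

Answer: 8 9 3 5 7 4 6 1 2 / 7 1 6 8 9 2 4 3 5 / 5 4 2 3 6 1 9 8 7 / 3 8 5 7 4 6 2 9 1 / 6 7 1 2 3 9 8 5 4 / 9 2 4 1 8 5 7 6 3 / 1 6 9 4 2 3 5 7 8 / 4 5 8 9 1 7 3 2 6 / 2 3 7 6 5 8 1 4 9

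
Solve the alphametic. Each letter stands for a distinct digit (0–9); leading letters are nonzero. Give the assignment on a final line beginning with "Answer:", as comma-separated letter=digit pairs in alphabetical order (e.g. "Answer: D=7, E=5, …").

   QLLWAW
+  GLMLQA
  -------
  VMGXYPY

Step 1. [col 1: W + A ≡ Y (mod 10)] column 1 (W + A ≡ Y (mod 10), carry-in 0) doesn't pin W yet; pick W=3 and continue. So W=3.
Step 2. [col 1: W + A ≡ Y (mod 10)] no forcing yet in column 1 (carry-in 0); A=5 is free and consistent — try it. So A=5.
Step 3. [V] adding two 6-digit numbers gives at most 6+1 digits, and here it does — V is that final carry and must be 1. So V=1.
Step 4. [col 1: W + A ≡ Y (mod 10)] in column 1 we have W+A≡Y with carry-in 0; given W=3, A=5 and digits 1,3,5 already taken and all letters distinct, that pins Y to 8 ⇒ Y=8.
Step 5. [col 2: A + Q ≡ P (mod 10)] several values work for P in column 2 (A + Q ≡ P (mod 10), carry-in 0); try P=2. So P=2.
Step 6. [col 2: A + Q ≡ P (mod 10)] column 2: given A=5, P=2, carry-in 0, and digits 1,2,3,5,8 already taken and all letters distinct, A+Q≡P (mod 10) forces Q=7, so Q=7.
Step 7. [col 3: W + L ≡ Y (mod 10)] from column 3 (W=3, Y=8, carry-in 1, digits 1,2,3,5,7,8 already taken and all letters distinct): L must equal 4. So L=4.
Step 8. [col 4: L + M ≡ X (mod 10)] column 4: given L=4, carry-in 0, and digits 1,2,3,4,5,7,8 already taken and all letters distinct, L+M≡X (mod 10) forces M=6 ⇒ M=6.
Step 9. [col 4: L + M ≡ X (mod 10)] column 4: given L=4, M=6, carry-in 0, and digits 1,2,3,4,5,6,7,8 already taken and all letters distinct, L+M≡X (mod 10) forces X=0 ⇒ X=0.
Step 10. [col 5: L + L ≡ G (mod 10)] column 5: given L=4, carry-in 1, and digits 0,1,2,3,4,5,6,7,8 already taken and all letters distinct, L+L≡G (mod 10) forces G=9, so G=9.

Answer: A=5, G=9, L=4, M=6, P=2, Q=7, V=1, W=3, X=0, Y=8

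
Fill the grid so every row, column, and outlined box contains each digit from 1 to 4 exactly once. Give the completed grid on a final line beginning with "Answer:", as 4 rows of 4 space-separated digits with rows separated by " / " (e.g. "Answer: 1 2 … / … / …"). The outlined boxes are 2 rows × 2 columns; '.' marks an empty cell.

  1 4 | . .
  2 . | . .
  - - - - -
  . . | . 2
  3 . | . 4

Step 1. [r1c4∈{3}] r1c4's peers cover all but 3. So r1c4=3.
Step 2. [r4c3∈{1}] r4c3 is down to just 1 ⇒ r4c3=1.
Step 3. [r4c2∈{2}] r4c2 has the single candidate 2. So r4c2=2.
Step 4. [r3c2∈{1}] r3c2's peers cover all but 1, so r3c2=1.
Step 5. [r1c3∈{2}] nothing but 2 survives at r1c3 ⇒ r1c3=2.
Step 6. [r2c4∈{1}] r2c4 is down to just 1, so r2c4=1.
Step 7. [r3c1∈{4}] only 4 remains possible at r3c1, so r3c1=4.
Step 8. [r2c2∈{3}] r2c2's peers cover all but 3 ⇒ r2c2=3.
Step 9. [r2c3∈{4}] r2c3's peers cover all but 4 ⇒ r2c3=4.
Step 10. [r3c3∈{3}] only 3 remains possible at r3c3 ⇒ r3c3=3.

Answer: 1 4 2 3 / 2 3 4 1 / 4 1 3 2 / 3 2 1 4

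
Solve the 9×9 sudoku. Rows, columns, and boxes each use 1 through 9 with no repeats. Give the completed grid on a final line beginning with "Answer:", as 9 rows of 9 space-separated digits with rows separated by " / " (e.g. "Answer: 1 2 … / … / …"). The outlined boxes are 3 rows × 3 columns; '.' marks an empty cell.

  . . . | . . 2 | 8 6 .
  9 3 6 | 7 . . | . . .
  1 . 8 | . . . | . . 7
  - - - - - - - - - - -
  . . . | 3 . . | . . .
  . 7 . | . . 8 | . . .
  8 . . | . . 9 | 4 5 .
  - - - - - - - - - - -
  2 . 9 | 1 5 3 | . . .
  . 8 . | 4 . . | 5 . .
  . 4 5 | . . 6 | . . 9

Step 1. [r6c5∈{1,2,6,7}] r6c5 is the only open cell in row 6 admitting 7. So r6c5=7.
Step 2. [r8c3∈{1,3,7}] across box 7, 1 lands solely at r8c3. So r8c3=1.
Step 3. [r4c2∈{1,2,5,6,9}] across col 2, 9 lands solely at r4c2 ⇒ r4c2=9.
Step 4. [r7c2∈{6}] r7c2 has the single candidate 6, so r7c2=6.
Step 5. [r7c7∈{7}] r7c7 has the single candidate 7. So r7c7=7.
Step 6. [r8c9∈{2,3,6}] row 8 places 6 nowhere but r8c9. So r8c9=6.
Step 7. [r6c4∈{2,6}] 6 has one home in row 6: r6c4 ⇒ r6c4=6.
Step 8. [r3c2∈{2,5}] 2 has one home in box 1: r3c2. So r3c2=2.
Step 9. [r9c1∈{3,7}] in row 9, 7 fits only at r9c1, so r9c1=7.
Step 10. [r1c2∈{5}] r1c2 has the single candidate 5. So r1c2=5.
Step 11. [r1c1∈{4}] r1c1's peers cover all but 4. So r1c1=4.
Step 12. [r2c9∈{1,2,4,5}] r2c9 is the only open cell in col 9 admitting 5, so r2c9=5.
Step 13. [r9c4∈{2,8}] across col 4, 8 lands solely at r9c4 ⇒ r9c4=8.
Step 14. [r5c4∈{2,5}] 2 has one home in col 4: r5c4, so r5c4=2.
Step 15. [r4c6∈{1,4,5}] r4c6 is the only open cell in box 5 admitting 5. So r4c6=5.
Step 16. [r2c6∈{1,4}] 1 has one home in col 6: r2c6. So r2c6=1.
Step 17. [r1c9∈{1,3}] across row 1, 1 lands solely at r1c9. So r1c9=1.
Step 18. [r5c9∈{3}] r5c9 is down to just 3. So r5c9=3.
Step 19. [r6c9∈{2}] nothing but 2 survives at r6c9, so r6c9=2.
Step 20. [r3c5∈{3,4,6,9}] r3c5 is the only open cell in row 3 admitting 6. So r3c5=6.
Step 21. [r9c5∈{2}] r9c5 has the single candidate 2. So r9c5=2.
Step 22. [r4c8∈{1,7,8}] r4c8 is the only open cell in row 4 admitting 7. So r4c8=7.
Step 23. [r7c9∈{4,8}] col 9 places 4 nowhere but r7c9 ⇒ r7c9=4.
Step 24. [r4c1∈{6}] nothing but 6 survives at r4c1. So r4c1=6.
Step 25. [r4c7∈{1}] nothing but 1 survives at r4c7. So r4c7=1.
Step 26. [r4c5∈{4}] nothing but 4 survives at r4c5, so r4c5=4.
Step 27. [r9c7∈{3}] only 3 remains possible at r9c7 ⇒ r9c7=3.
Step 28. [r3c7∈{9}] r3c7's peers cover all but 9 ⇒ r3c7=9.
Step 29. [r2c8∈{2,4}] across row 2, 4 lands solely at r2c8 ⇒ r2c8=4.
Step 30. [r1c4∈{9}] r1c4 has the single candidate 9, so r1c4=9.
Step 31. [r2c5∈{8}] r2c5's peers cover all but 8. So r2c5=8.
Step 32. [r8c1∈{3}] only 3 remains possible at r8c1 ⇒ r8c1=3.
Step 33. [r1c3∈{7}] r1c3 is down to just 7. So r1c3=7.
Step 34. [r3c4∈{5}] r3c4 is down to just 5 ⇒ r3c4=5.
Step 35. [r8c6∈{7}] r8c6 has the single candidate 7. So r8c6=7.
Step 36. [r3c8∈{3}] r3c8 has the single candidate 3 ⇒ r3c8=3.
Step 37. [r5c8∈{9}] nothing but 9 survives at r5c8 ⇒ r5c8=9.
Step 38. [r4c9∈{8}] nothing but 8 survives at r4c9. So r4c9=8.
Step 39. [r2c7∈{2}] r2c7's peers cover all but 2. So r2c7=2.
Step 40. [r5c7∈{6}] only 6 remains possible at r5c7. So r5c7=6.
Step 41. [r8c8∈{2}] r8c8 is down to just 2, so r8c8=2.
Step 42. [r6c3∈{3}] nothing but 3 survives at r6c3, so r6c3=3.
Step 43. [r8c5∈{9}] r8c5 is down to just 9, so r8c5=9.
Step 44. [r9c8∈{1}] r9c8 has the single candidate 1. So r9c8=1.
Step 45. [r7c8∈{8}] only 8 remains possible at r7c8 ⇒ r7c8=8.
Step 46. [r6c2∈{1}] r6c2 is down to just 1, so r6c2=1.
Step 47. [r4c3∈{2}] r4c3 has the single candidate 2 ⇒ r4c3=2.
Step 48. [r3c6∈{4}] r3c6's peers cover all but 4, so r3c6=4.
Step 49. [r1c5∈{3}] nothing but 3 survives at r1c5. So r1c5=3.
Step 50. [r5c1∈{5}] r5c1's peers cover all but 5, so r5c1=5.
Step 51. [r5c5∈{1}] only 1 remains possible at r5c5. So r5c5=1.
Step 52. [r5c3∈{4}] r5c3 has the single candidate 4, so r5c3=4.

Answer: 4 5 7 9 3 2 8 6 1 / 9 3 6 7 8 1 2 4 5 / 1 2 8 5 6 4 9 3 7 / 6 9 2 3 4 5 1 7 8 / 5 7 4 2 1 8 6 9 3 / 8 1 3 6 7 9 4 5 2 / 2 6 9 1 5 3 7 8 4 / 3 8 1 4 9 7 5 2 6 / 7 4 5 8 2 6 3 1 9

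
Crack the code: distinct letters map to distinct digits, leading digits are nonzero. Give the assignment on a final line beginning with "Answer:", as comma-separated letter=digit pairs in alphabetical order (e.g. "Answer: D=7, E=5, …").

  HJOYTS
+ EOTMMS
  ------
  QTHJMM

Step 1. [col 1: S + S ≡ M (mod 10)] no forcing yet in column 1 (carry-in 0); M=4 is free and consistent — try it. So M=4.
Step 2. [col 1: S + S ≡ M (mod 10)] column 1 (S + S ≡ M (mod 10), carry-in 0) doesn't pin S yet; pick S=7 and continue ⇒ S=7.
Step 3. [col 2: T + M ≡ M (mod 10)] in column 2 we have T+M≡M with carry-in 1; given M=4 and digits 4,7 already taken and all letters distinct, that pins T to 9. So T=9.
Step 4. [col 3: Y + M ≡ J (mod 10)] column 3 (Y + M ≡ J (mod 10), carry-in 1) doesn't pin Y yet; pick Y=0 and continue, so Y=0.
Step 5. [col 3: Y + M ≡ J (mod 10)] from column 3 (Y=0, M=4, carry-in 1, digits 0,4,7,9 already taken and all letters distinct): J must equal 5. So J=5.
Step 6. [col 4: O + T ≡ H (mod 10)] O=3 is one option consistent with column 4 (O + T ≡ H (mod 10), carry-in 0) — take it ⇒ O=3.
Step 7. [col 4: O + T ≡ H (mod 10)] from column 4 (O=3, T=9, carry-in 0, digits 0,3,4,5,7,9 already taken and all letters distinct): H must equal 2, so H=2.
Step 8. [col 6: H + E ≡ Q (mod 10)] from column 6 (H=2, carry-in 0, digits 0,2,3,4,5,7,9 already taken and all letters distinct): E must equal 6, so E=6.
Step 9. [col 6: H + E ≡ Q (mod 10)] column 6: given H=2, E=6, carry-in 0, and digits 0,2,3,4,5,6,7,9 already taken and all letters distinct, H+E≡Q (mod 10) forces Q=8, so Q=8.

Answer: E=6, H=2, J=5, M=4, O=3, Q=8, S=7, T=9, Y=0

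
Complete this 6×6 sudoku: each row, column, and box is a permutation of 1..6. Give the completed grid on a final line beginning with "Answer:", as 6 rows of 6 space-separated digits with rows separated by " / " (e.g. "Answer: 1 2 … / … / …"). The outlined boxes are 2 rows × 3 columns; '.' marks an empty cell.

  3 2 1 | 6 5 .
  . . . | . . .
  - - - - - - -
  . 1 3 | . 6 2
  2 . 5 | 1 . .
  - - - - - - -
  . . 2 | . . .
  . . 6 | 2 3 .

Step 1. [r1c6∈{4}] r1c6 is down to just 4 ⇒ r1c6=4.
Step 2. [r3c1∈{4}] r3c1's peers cover all but 4, so r3c1=4.
Step 3. [r6c2∈{4,5}] 4 has one home in row 6: r6c2 ⇒ r6c2=4.
Step 4. [r2c1∈{5,6}] across col 1, 6 lands solely at r2c1, so r2c1=6.
Step 5. [r5c4∈{4,5}] 4 has one home in col 4: r5c4. So r5c4=4.
Step 6. [r5c5∈{1}] r5c5 has the single candidate 1. So r5c5=1.
Step 7. [r5c1∈{5}] r5c1 is down to just 5, so r5c1=5.
Step 8. [r2c6∈{1,3}] across row 2, 1 lands solely at r2c6. So r2c6=1.
Step 9. [r6c1∈{1}] r6c1's peers cover all but 1. So r6c1=1.
Step 10. [r4c5∈{4}] r4c5 has the single candidate 4. So r4c5=4.
Step 11. [r2c5∈{2}] r2c5 has the single candidate 2, so r2c5=2.
Step 12. [r6c6∈{5}] r6c6's peers cover all but 5. So r6c6=5.
Step 13. [r2c4∈{3}] r2c4 has the single candidate 3. So r2c4=3.
Step 14. [r2c2∈{5}] r2c2 is down to just 5 ⇒ r2c2=5.
Step 15. [r2c3∈{4}] r2c3 has the single candidate 4. So r2c3=4.
Step 16. [r5c2∈{3}] r5c2's peers cover all but 3. So r5c2=3.
Step 17. [r4c6∈{3}] r4c6's peers cover all but 3. So r4c6=3.
Step 18. [r4c2∈{6}] r4c2 is down to just 6 ⇒ r4c2=6.
Step 19. [r3c4∈{5}] only 5 remains possible at r3c4. So r3c4=5.
Step 20. [r5c6∈{6}] nothing but 6 survives at r5c6. So r5c6=6.

Answer: 3 2 1 6 5 4 / 6 5 4 3 2 1 / 4 1 3 5 6 2 / 2 6 5 1 4 3 / 5 3 2 4 1 6 / 1 4 6 2 3 5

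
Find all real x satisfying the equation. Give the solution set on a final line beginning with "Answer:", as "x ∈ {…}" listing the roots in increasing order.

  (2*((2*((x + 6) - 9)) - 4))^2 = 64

Step 1. [(2*((2*((x + 6) - 9)) - 4))^2 = 64] √ both sides: 64 ≥ 0 gives two branches, so sqrt: 2*((2*((x + 6) - 9)) - 4) = 8 or -8.
Step 2. [2*((2*((x + 6) - 9)) - 4) = 8 or -8] LHS = 2·(…); ÷2 both sides. So div: (2*((x + 6) - 9)) - 4 = 4 or -4.
Step 3. [(2*((x + 6) - 9)) - 4 = 4 or -4] 2 | LHS and 2 | 4 or -4: pull 2 out, so factor: ((x + 6) - 9) - 2 = 2 or -2.
Step 4. [((x + 6) - 9) - 2 = 2 or -2] peel the -2: add 2 from each side, so sub: (x + 6) - 9 = 4 or 0.
Step 5. [(x + 6) - 9 = 4 or 0] the outer -9 inverts by adding 9 ⇒ sub: x + 6 = 13 or 9.
Step 6. [x + 6 = 13 or 9] the outer +6 inverts by subtracting 6 ⇒ sub: x = 7 or 3.

Answer: x ∈ {3, 7}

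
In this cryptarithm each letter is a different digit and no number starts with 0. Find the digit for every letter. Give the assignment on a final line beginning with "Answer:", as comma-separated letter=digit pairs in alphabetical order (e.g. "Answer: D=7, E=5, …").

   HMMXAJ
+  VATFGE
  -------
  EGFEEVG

Step 1. [col 1: J + E ≡ G (mod 10)] G=0 is one option consistent with column 1 (J + E ≡ G (mod 10), carry-in 0) — take it ⇒ G=0.
Step 2. [col 1: J + E ≡ G (mod 10)] no forcing yet in column 1 (carry-in 0); E=1 is free and consistent — try it. So E=1.
Step 3. [col 1: J + E ≡ G (mod 10)] column 1 reads J+E+carry(0)=G with E=1, G=0; with digits 0,1 already taken and all letters distinct, the only value for J is 9. So J=9.
Step 4. [col 2: A + G ≡ V (mod 10)] no forcing yet in column 2 (carry-in 1); V=6 is free and consistent — try it. So V=6.
Step 5. [col 2: A + G ≡ V (mod 10)] column 2: given G=0, V=6, carry-in 1, and digits 0,1,6,9 already taken and all letters distinct, A+G≡V (mod 10) forces A=5 ⇒ A=5.
Step 6. [col 3: X + F ≡ E (mod 10)] column 3 (X + F ≡ E (mod 10), carry-in 0) doesn't pin F yet; pick F=4 and continue, so F=4.
Step 7. [col 3: X + F ≡ E (mod 10)] column 3 reads X+F+carry(0)=E with F=4, E=1; with digits 0,1,4,5,6,9 already taken and all letters distinct, the only value for X is 7. So X=7.
Step 8. [col 4: M + T ≡ E (mod 10)] several values work for M in column 4 (M + T ≡ E (mod 10), carry-in 1); try M=8. So M=8.
Step 9. [col 4: M + T ≡ E (mod 10)] column 4: given M=8, E=1, carry-in 1, and digits 0,1,4,5,6,7,8,9 already taken and all letters distinct, M+T≡E (mod 10) forces T=2. So T=2.
Step 10. [col 6: H + V ≡ G (mod 10)] in column 6 we have H+V≡G with carry-in 1; given V=6, G=0 and digits 0,1,2,4,5,6,7,8,9 already taken and all letters distinct, that pins H to 3. So H=3.

Answer: A=5, E=1, F=4, G=0, H=3, J=9, M=8, T=2, V=6, X=7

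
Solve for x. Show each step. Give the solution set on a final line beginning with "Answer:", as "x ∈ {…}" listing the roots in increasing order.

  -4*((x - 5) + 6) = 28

Step 1. [-4*((x - 5) + 6) = 28] -4·(inner) — divide through by -4, so div: (x - 5) + 6 = -7.
Step 2. [(x - 5) + 6 = -7] +6 is outermost — subtract 6 both sides ⇒ sub: x - 5 = -13.
Step 3. [x - 5 = -13] 5 comes off first (add 5) ⇒ sub: x = -8.

Answer: x ∈ {-8}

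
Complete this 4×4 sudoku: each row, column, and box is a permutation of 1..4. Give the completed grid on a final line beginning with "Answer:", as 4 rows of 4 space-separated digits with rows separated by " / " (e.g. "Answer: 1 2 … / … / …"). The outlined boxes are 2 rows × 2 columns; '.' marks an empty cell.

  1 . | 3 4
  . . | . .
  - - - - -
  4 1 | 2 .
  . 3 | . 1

Step 1. [r1c2∈{2}] r1c2 is down to just 2. So r1c2=2.
Step 2. [r2c1∈{3}] only 3 remains possible at r2c1, so r2c1=3.
Step 3. [r4c3∈{4}] r4c3 is down to just 4, so r4c3=4.
Step 4. [r4c1∈{2}] only 2 remains possible at r4c1, so r4c1=2.
Step 5. [r2c3∈{1}] r2c3 is down to just 1. So r2c3=1.
Step 6. [r3c4∈{3}] r3c4 has the single candidate 3. So r3c4=3.
Step 7. [r2c2∈{4}] r2c2's peers cover all but 4 ⇒ r2c2=4.
Step 8. [r2c4∈{2}] r2c4's peers cover all but 2. So r2c4=2.

Answer: 1 2 3 4 / 3 4 1 2 / 4 1 2 3 / 2 3 4 1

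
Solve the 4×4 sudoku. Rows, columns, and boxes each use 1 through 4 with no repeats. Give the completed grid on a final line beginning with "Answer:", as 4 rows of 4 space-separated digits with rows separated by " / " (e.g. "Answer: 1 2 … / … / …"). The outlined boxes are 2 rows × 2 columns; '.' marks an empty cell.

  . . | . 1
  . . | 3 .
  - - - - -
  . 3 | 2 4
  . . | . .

Step 1. [r3c1∈{1}] only 1 remains possible at r3c1, so r3c1=1.
Step 2. [r2c2∈{1,2,4}] row 2 places 1 nowhere but r2c2 ⇒ r2c2=1.
Step 3. [r2c1∈{2,4}] row 2 places 4 nowhere but r2c1. So r2c1=4.
Step 4. [r1c2∈{2}] nothing but 2 survives at r1c2 ⇒ r1c2=2.
Step 5. [r4c2∈{4}] only 4 remains possible at r4c2. So r4c2=4.
Step 6. [r1c1∈{3}] r1c1 has the single candidate 3. So r1c1=3.
Step 7. [r4c3∈{1}] r4c3 has the single candidate 1, so r4c3=1.
Step 8. [r1c3∈{4}] nothing but 4 survives at r1c3 ⇒ r1c3=4.
Step 9. [r2c4∈{2}] r2c4 is down to just 2 ⇒ r2c4=2.
Step 10. [r4c4∈{3}] r4c4's peers cover all but 3, so r4c4=3.
Step 11. [r4c1∈{2}] r4c1's peers cover all but 2. So r4c1=2.

Answer: 3 2 4 1 / 4 1 3 2 / 1 3 2 4 / 2 4 1 3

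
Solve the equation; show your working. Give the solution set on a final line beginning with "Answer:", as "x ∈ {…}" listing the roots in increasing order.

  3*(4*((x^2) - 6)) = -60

Step 1. [3*(4*((x^2) - 6)) = -60] 3 out front; divide by 3, so div: 4*((x^2) - 6) = -20.
Step 2. [4*((x^2) - 6) = -20] 4·(inner) — divide through by 4, so div: (x^2) - 6 = -5.
Step 3. [(x^2) - 6 = -5] the outer -6 inverts by adding 6 ⇒ sub: x^2 = 1.
Step 4. [x^2 = 1] √ both sides: 1 ≥ 0 gives two branches. So sqrt: x = 1 or -1.

Answer: x ∈ {-1, 1}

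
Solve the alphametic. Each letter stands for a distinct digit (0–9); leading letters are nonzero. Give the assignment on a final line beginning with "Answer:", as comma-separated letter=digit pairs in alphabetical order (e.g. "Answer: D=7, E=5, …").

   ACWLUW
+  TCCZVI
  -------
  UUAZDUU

Step 1. [col 1: W + I ≡ U (mod 10)] U=1 is one option consistent with column 1 (W + I ≡ U (mod 10), carry-in 0) — take it, so U=1.
Step 2. [col 1: W + I ≡ U (mod 10)] no forcing yet in column 1 (carry-in 0); I=8 is free and consistent — try it, so I=8.
Step 3. [col 1: W + I ≡ U (mod 10)] column 1 reads W+I+carry(0)=U with I=8, U=1; with digits 1,8 already taken and all letters distinct, the only value for W is 3, so W=3.
Step 4. [col 2: U + V ≡ U (mod 10)] in column 2 we have U+V≡U with carry-in 1; given U=1 and digits 1,3,8 already taken and all letters distinct, that pins V to 9 ⇒ V=9.
Step 5. [col 3: L + Z ≡ D (mod 10)] column 3 (L + Z ≡ D (mod 10), carry-in 1) doesn't pin Z yet; pick Z=5 and continue. So Z=5.
Step 6. [col 3: L + Z ≡ D (mod 10)] no forcing yet in column 3 (carry-in 1); D=6 is free and consistent — try it, so D=6.
Step 7. [col 3: L + Z ≡ D (mod 10)] column 3 reads L+Z+carry(1)=D with Z=5, D=6; with digits 1,3,5,6,8,9 already taken and all letters distinct, the only value for L is 0, so L=0.
Step 8. [col 4: W + C ≡ Z (mod 10)] column 4: given W=3, Z=5, carry-in 0, and digits 0,1,3,5,6,8,9 already taken and all letters distinct, W+C≡Z (mod 10) forces C=2 ⇒ C=2.
Step 9. [col 5: C + C ≡ A (mod 10)] in column 5 we have C+C≡A with carry-in 0; given C=2 and digits 0,1,2,3,5,6,8,9 already taken and all letters distinct, that pins A to 4. So A=4.
Step 10. [col 6: A + T ≡ U (mod 10)] column 6: given A=4, U=1, carry-in 0, and digits 0,1,2,3,4,5,6,8,9 already taken and all letters distinct, A+T≡U (mod 10) forces T=7 ⇒ T=7.

Answer: A=4, C=2, D=6, I=8, L=0, T=7, U=1, V=9, W=3, Z=5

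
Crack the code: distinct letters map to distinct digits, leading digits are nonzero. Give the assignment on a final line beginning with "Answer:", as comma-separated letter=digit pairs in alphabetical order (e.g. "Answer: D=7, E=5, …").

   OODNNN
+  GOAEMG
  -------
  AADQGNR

Step 1. [col 1: N + G ≡ R (mod 10)] several values work for R in column 1 (N + G ≡ R (mod 10), carry-in 0); try R=0 ⇒ R=0.
Step 2. [col 1: N + G ≡ R (mod 10)] several values work for N in column 1 (N + G ≡ R (mod 10), carry-in 0); try N=2, so N=2.
Step 3. [col 1: N + G ≡ R (mod 10)] from column 1 (N=2, R=0, carry-in 0, digits 0,2 already taken and all letters distinct): G must equal 8, so G=8.
Step 4. [A] the sum has 7 digits but both addends have 6; that extra leading digit A is the final carry, namely 1. So A=1.
Step 5. [col 2: N + M ≡ N (mod 10)] in column 2 we have N+M≡N with carry-in 1; given N=2 and digits 0,1,2,8 already taken and all letters distinct, that pins M to 9 ⇒ M=9.
Step 6. [col 3: N + E ≡ G (mod 10)] in column 3 we have N+E≡G with carry-in 1; given N=2, G=8 and digits 0,1,2,8,9 already taken and all letters distinct, that pins E to 5. So E=5.
Step 7. [col 4: D + A ≡ Q (mod 10)] no forcing yet in column 4 (carry-in 0); Q=7 is free and consistent — try it. So Q=7.
Step 8. [col 4: D + A ≡ Q (mod 10)] column 4: given A=1, Q=7, carry-in 0, and digits 0,1,2,5,7,8,9 already taken and all letters distinct, D+A≡Q (mod 10) forces D=6 ⇒ D=6.
Step 9. [col 5: O + O ≡ D (mod 10)] in column 5 we have O+O≡D with carry-in 0; given D=6 and digits 0,1,2,5,6,7,8,9 already taken and all letters distinct, that pins O to 3, so O=3.

Answer: A=1, D=6, E=5, G=8, M=9, N=2, O=3, Q=7, R=0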